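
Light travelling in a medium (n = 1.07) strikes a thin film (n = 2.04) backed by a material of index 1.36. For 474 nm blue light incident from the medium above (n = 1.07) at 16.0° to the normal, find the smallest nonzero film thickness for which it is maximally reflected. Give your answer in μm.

Ray reflecting at the top interface goes from n = 1.07 toward n = 2.04: a half-wave phase shift.
Ray reflecting at the bottom interface goes from n = 2.04 toward n = 1.36: no phase shift.
Exactly one π shift → a net half-wave offset.
So the condition for constructive reflection is 2 n t cos θ_r = (m + ½) λ.
Snell's law: 1.07 sin 16.0° = 2.04 sin θ_r → sin θ_r = 0.145, cos θ_r = 0.989.
Minimum at m = 0: t = λ / (4 n cos θ_r) = 474 / (4 × 2.04 × 0.989) = 58.7 nm.

0.0587 μm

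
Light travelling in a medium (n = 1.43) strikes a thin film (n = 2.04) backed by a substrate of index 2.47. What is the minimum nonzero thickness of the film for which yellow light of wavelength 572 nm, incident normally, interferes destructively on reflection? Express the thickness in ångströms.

Ray reflecting at the top interface goes from n = 1.43 toward n = 2.04: a half-wave phase shift.
Ray reflecting at the bottom interface goes from n = 2.04 toward n = 2.47: a half-wave phase shift.
Zero or two π shifts → no net half-wave offset.
With no net inversion, destructive interference in reflection requires 2 n t = (m + ½) λ.
Minimum at m = 0: t = λ / (4 n) = 572 / (4 × 2.04) = 70.1 nm.

701 Å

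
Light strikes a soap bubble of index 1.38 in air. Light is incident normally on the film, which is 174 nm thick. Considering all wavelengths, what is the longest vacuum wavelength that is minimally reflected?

At the upper boundary (n = 1.0 to n = 1.38) the reflected ray undergoes a half-wave phase shift.
Bottom surface (1.38 → 1.0): reflection off a lower-index medium gives no phase shift.
The two reflections differ by half a wavelength.
For dark reflection here: 2 n t = m λ.
λ = 2 n t / m. The longest wavelength is m = 1: λ = 2 × 1.38 × 174 / 1.00 = 480 nm.

480 nm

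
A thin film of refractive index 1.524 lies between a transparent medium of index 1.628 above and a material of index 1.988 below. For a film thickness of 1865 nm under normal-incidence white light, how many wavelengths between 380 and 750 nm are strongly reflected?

7

Top surface (1.628 → 1.524): reflection off a lower-index medium gives no phase shift.
At the lower boundary (n = 1.524 to n = 1.988) the reflected ray undergoes a half-wave phase shift.
The two reflections differ by half a wavelength.
With one net inversion, constructive interference in reflection requires 2 n t = (m + ½) λ.
λ = 2 n t / (m + ½) = 5685 / (m + ½) nm.
m=7: 758 nm (IR); m=8: 669 nm (visible); m=9: 598 nm (visible); m=10: 541 nm (visible); m=11: 494 nm (visible); m=12: 455 nm (visible); m=13: 421 nm (visible); m=14: 392 nm (visible); m=15: 367 nm (UV).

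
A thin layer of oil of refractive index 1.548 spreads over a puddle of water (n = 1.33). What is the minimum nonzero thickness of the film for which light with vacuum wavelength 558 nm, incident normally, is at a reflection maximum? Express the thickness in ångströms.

901 Å

At the upper boundary (n = 1.0 to n = 1.548) the reflected ray undergoes a half-wave phase shift.
Ray reflecting at the bottom interface goes from n = 1.548 toward n = 1.33: no phase shift.
The two reflections differ by half a wavelength.
So the condition for constructive reflection is 2 n t = (m + ½) λ.
Minimum at m = 0: t = λ / (4 n) = 558 / (4 × 1.548) = 90.1 nm.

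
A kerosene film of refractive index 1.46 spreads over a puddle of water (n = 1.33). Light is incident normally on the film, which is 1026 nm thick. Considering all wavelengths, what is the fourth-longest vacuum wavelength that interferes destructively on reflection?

Ray reflecting at the top interface goes from n = 1.0 toward n = 1.46: a half-wave phase shift.
At the lower boundary (n = 1.46 to n = 1.33) the reflected ray undergoes no phase shift.
Net: one phase inversion between the two reflected rays.
For minimum reflection here: 2 n t = m λ.
λ = 2 n t / m. The fourth-longest wavelength is m = 4: λ = 2 × 1.46 × 1026 / 4.00 = 749 nm.

749 nm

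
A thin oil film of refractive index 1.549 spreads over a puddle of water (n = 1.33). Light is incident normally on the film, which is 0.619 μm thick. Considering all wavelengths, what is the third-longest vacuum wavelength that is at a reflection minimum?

639 nm

Ray reflecting at the top interface goes from n = 1.0 toward n = 1.549: a half-wave phase shift.
Bottom surface (1.549 → 1.33): reflection off a lower-index medium gives no phase shift.
Net: one phase inversion between the two reflected rays.
So the condition for destructive reflection is 2 n t = m λ.
λ = 2 n t / m. The third-longest wavelength is m = 3: λ = 2 × 1.549 × 619 / 3.00 = 639 nm.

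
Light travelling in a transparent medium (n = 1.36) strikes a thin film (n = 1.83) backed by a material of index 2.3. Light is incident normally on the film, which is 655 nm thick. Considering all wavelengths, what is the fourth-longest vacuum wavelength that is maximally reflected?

599 nm

At the upper boundary (n = 1.36 to n = 1.83) the reflected ray undergoes a half-wave phase shift.
Bottom surface (1.83 → 2.3): reflection off a higher-index medium gives a half-wave phase shift.
Net: no relative phase inversion (both shifts match).
So the condition for constructive reflection is 2 n t = m λ.
λ = 2 n t / m. The fourth-longest wavelength is m = 4: λ = 2 × 1.83 × 655 / 4.00 = 599 nm.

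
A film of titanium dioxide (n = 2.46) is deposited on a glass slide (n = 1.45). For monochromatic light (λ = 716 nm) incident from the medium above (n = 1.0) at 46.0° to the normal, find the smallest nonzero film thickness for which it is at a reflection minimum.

152 nm

Top surface (1.0 → 2.46): reflection off a higher-index medium gives a half-wave phase shift.
At the lower boundary (n = 2.46 to n = 1.45) the reflected ray undergoes no phase shift.
Net: one phase inversion between the two reflected rays.
So the condition for destructive reflection is 2 n t cos θ_r = m λ.
Snell's law: 1.0 sin 46.0° = 2.46 sin θ_r → sin θ_r = 0.292, cos θ_r = 0.956.
Minimum nonzero at m = 1: t = λ / (2 n cos θ_r) = 716 / (2 × 2.46 × 0.956) = 152 nm.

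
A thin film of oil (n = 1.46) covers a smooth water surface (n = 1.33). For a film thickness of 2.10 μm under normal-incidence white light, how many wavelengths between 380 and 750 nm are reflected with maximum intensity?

8

At the upper boundary (n = 1.0 to n = 1.46) the reflected ray undergoes a half-wave phase shift.
At the lower boundary (n = 1.46 to n = 1.33) the reflected ray undergoes no phase shift.
The two reflections differ by half a wavelength.
With one net inversion, constructive interference in reflection requires 2 n t = (m + ½) λ.
λ = 2 n t / (m + ½) = 6132 / (m + ½) nm.
m=7: 818 nm (IR); m=8: 721 nm (visible); m=9: 645 nm (visible); m=10: 584 nm (visible); m=11: 533 nm (visible); m=12: 491 nm (visible); m=13: 454 nm (visible); m=14: 423 nm (visible); m=15: 396 nm (visible); m=16: 372 nm (UV).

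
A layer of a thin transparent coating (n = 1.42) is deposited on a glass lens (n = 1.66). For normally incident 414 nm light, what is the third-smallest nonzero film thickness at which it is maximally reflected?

437 nm

Top surface (1.0 → 1.42): reflection off a higher-index medium gives a half-wave phase shift.
At the lower boundary (n = 1.42 to n = 1.66) the reflected ray undergoes a half-wave phase shift.
Zero or two π shifts → no net half-wave offset.
For strong reflection here: 2 n t = m λ.
The third-smallest nonzero thickness corresponds to m = 3: t = m λ / (2 n) = 3.00 × 414 / (2 × 1.42) = 437 nm.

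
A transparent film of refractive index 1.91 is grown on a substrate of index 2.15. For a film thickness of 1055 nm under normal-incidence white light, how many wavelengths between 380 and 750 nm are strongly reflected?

Top surface (1.0 → 1.91): reflection off a higher-index medium gives a half-wave phase shift.
At the lower boundary (n = 1.91 to n = 2.15) the reflected ray undergoes a half-wave phase shift.
The two reflections carry the same phase change, so no net offset.
With no net inversion, constructive interference in reflection requires 2 n t = m λ.
λ = 2 n t / m = 4030 / m nm.
m=5: 806 nm (IR); m=6: 672 nm (visible); m=7: 576 nm (visible); m=8: 504 nm (visible); m=9: 448 nm (visible); m=10: 403 nm (visible); m=11: 366 nm (UV).

5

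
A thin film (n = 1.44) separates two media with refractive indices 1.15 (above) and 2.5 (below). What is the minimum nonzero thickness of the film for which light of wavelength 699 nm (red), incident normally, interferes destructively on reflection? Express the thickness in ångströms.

Ray reflecting at the top interface goes from n = 1.15 toward n = 1.44: a half-wave phase shift.
At the lower boundary (n = 1.44 to n = 2.5) the reflected ray undergoes a half-wave phase shift.
Net: no relative phase inversion (both shifts match).
With no net inversion, destructive interference in reflection requires 2 n t = (m + ½) λ.
Minimum at m = 0: t = λ / (4 n) = 699 / (4 × 1.44) = 121 nm.

1214 Å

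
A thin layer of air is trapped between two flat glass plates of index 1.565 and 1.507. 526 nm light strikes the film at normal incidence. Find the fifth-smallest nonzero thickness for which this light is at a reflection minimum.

At the upper boundary (n = 1.565 to n = 1.0) the reflected ray undergoes no phase shift.
Ray reflecting at the bottom interface goes from n = 1.0 toward n = 1.507: a half-wave phase shift.
Exactly one π shift → a net half-wave offset.
For weak reflection here: 2 n t = m λ.
The fifth-smallest nonzero thickness corresponds to m = 5: t = m λ / (2 n) = 5.00 × 526 / (2 × 1.0) = 1315 nm.

1315 nm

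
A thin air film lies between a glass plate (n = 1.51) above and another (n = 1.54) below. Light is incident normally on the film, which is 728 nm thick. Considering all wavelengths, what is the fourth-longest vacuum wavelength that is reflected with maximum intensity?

Ray reflecting at the top interface goes from n = 1.51 toward n = 1.0: no phase shift.
At the lower boundary (n = 1.0 to n = 1.54) the reflected ray undergoes a half-wave phase shift.
Exactly one π shift → a net half-wave offset.
So the condition for constructive reflection is 2 n t = (m + ½) λ.
λ = 2 n t / (m + ½). The fourth-longest wavelength is m = 3: λ = 2 × 1.0 × 728 / 3.50 = 416 nm.

416 nm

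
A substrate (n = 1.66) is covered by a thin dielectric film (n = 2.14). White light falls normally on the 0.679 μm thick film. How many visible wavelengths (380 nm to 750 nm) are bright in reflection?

Ray reflecting at the top interface goes from n = 1.0 toward n = 2.14: a half-wave phase shift.
Bottom surface (2.14 → 1.66): reflection off a lower-index medium gives no phase shift.
The two reflections differ by half a wavelength.
For strong reflection here: 2 n t = (m + ½) λ.
λ = 2 n t / (m + ½) = 2906 / (m + ½) nm.
m=3: 830 nm (IR); m=4: 646 nm (visible); m=5: 528 nm (visible); m=6: 447 nm (visible); m=7: 387 nm (visible); m=8: 342 nm (UV).

4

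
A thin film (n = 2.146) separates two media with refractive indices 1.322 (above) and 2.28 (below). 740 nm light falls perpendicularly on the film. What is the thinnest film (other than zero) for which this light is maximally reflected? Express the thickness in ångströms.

Top surface (1.322 → 2.146): reflection off a higher-index medium gives a half-wave phase shift.
At the lower boundary (n = 2.146 to n = 2.28) the reflected ray undergoes a half-wave phase shift.
Net: no relative phase inversion (both shifts match).
So the condition for constructive reflection is 2 n t = m λ.
Minimum nonzero at m = 1: t = λ / (2 n) = 740 / (2 × 2.146) = 172 nm.

1724 Å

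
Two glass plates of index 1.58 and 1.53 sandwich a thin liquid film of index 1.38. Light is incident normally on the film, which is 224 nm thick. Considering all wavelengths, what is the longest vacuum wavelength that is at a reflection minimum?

Top surface (1.58 → 1.38): reflection off a lower-index medium gives no phase shift.
Bottom surface (1.38 → 1.53): reflection off a higher-index medium gives a half-wave phase shift.
Exactly one π shift → a net half-wave offset.
So the condition for destructive reflection is 2 n t = m λ.
λ = 2 n t / m. The longest wavelength is m = 1: λ = 2 × 1.38 × 224 / 1.00 = 618 nm.

618 nm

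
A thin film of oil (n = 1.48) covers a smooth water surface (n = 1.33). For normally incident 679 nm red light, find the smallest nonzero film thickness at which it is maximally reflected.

115 nm

At the upper boundary (n = 1.0 to n = 1.48) the reflected ray undergoes a half-wave phase shift.
Ray reflecting at the bottom interface goes from n = 1.48 toward n = 1.33: no phase shift.
Net: one phase inversion between the two reflected rays.
With one net inversion, constructive interference in reflection requires 2 n t = (m + ½) λ.
Minimum at m = 0: t = λ / (4 n) = 679 / (4 × 1.48) = 115 nm.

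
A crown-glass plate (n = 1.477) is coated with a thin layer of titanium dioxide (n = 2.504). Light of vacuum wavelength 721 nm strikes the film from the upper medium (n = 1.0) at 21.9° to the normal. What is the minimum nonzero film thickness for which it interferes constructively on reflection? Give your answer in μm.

At the upper boundary (n = 1.0 to n = 2.504) the reflected ray undergoes a half-wave phase shift.
At the lower boundary (n = 2.504 to n = 1.477) the reflected ray undergoes no phase shift.
Exactly one π shift → a net half-wave offset.
With one net inversion, constructive interference in reflection requires 2 n t cos θ_r = (m + ½) λ.
Snell's law: 1.0 sin 21.9° = 2.504 sin θ_r → sin θ_r = 0.149, cos θ_r = 0.989.
Minimum at m = 0: t = λ / (4 n cos θ_r) = 721 / (4 × 2.504 × 0.989) = 72.8 nm.

0.0728 μm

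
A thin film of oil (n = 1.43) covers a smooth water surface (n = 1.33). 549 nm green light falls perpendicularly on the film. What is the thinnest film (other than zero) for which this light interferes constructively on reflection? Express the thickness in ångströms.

960 Å

At the upper boundary (n = 1.0 to n = 1.43) the reflected ray undergoes a half-wave phase shift.
Ray reflecting at the bottom interface goes from n = 1.43 toward n = 1.33: no phase shift.
The two reflections differ by half a wavelength.
With one net inversion, constructive interference in reflection requires 2 n t = (m + ½) λ.
Minimum at m = 0: t = λ / (4 n) = 549 / (4 × 1.43) = 96.0 nm.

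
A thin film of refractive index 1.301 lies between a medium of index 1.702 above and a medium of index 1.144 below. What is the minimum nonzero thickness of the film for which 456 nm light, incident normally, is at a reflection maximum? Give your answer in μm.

Ray reflecting at the top interface goes from n = 1.702 toward n = 1.301: no phase shift.
Bottom surface (1.301 → 1.144): reflection off a lower-index medium gives no phase shift.
Net: no relative phase inversion (both shifts match).
So the condition for constructive reflection is 2 n t = m λ.
Minimum nonzero at m = 1: t = λ / (2 n) = 456 / (2 × 1.301) = 175 nm.

0.175 μm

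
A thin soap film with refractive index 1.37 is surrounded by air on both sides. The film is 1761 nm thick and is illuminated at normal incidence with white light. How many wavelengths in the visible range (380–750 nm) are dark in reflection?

At the upper boundary (n = 1.0 to n = 1.37) the reflected ray undergoes a half-wave phase shift.
Bottom surface (1.37 → 1.0): reflection off a lower-index medium gives no phase shift.
The two reflections differ by half a wavelength.
So the condition for destructive reflection is 2 n t = m λ.
λ = 2 n t / m = 4825 / m nm.
m=6: 804 nm (IR); m=7: 689 nm (visible); m=8: 603 nm (visible); m=9: 536 nm (visible); m=10: 483 nm (visible); m=11: 439 nm (visible); m=12: 402 nm (visible); m=13: 371 nm (UV).

6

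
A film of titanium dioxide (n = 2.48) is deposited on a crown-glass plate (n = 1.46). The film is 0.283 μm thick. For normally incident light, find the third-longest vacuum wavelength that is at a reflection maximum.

561 nm

At the upper boundary (n = 1.0 to n = 2.48) the reflected ray undergoes a half-wave phase shift.
Bottom surface (2.48 → 1.46): reflection off a lower-index medium gives no phase shift.
Net: one phase inversion between the two reflected rays.
With one net inversion, constructive interference in reflection requires 2 n t = (m + ½) λ.
λ = 2 n t / (m + ½). The third-longest wavelength is m = 2: λ = 2 × 2.48 × 283 / 2.50 = 561 nm.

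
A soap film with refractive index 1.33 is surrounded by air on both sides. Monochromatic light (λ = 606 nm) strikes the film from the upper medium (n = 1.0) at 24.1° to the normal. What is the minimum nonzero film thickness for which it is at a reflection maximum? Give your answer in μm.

Top surface (1.0 → 1.33): reflection off a higher-index medium gives a half-wave phase shift.
At the lower boundary (n = 1.33 to n = 1.0) the reflected ray undergoes no phase shift.
The two reflections differ by half a wavelength.
With one net inversion, constructive interference in reflection requires 2 n t cos θ_r = (m + ½) λ.
Snell's law: 1.0 sin 24.1° = 1.33 sin θ_r → sin θ_r = 0.307, cos θ_r = 0.952.
Minimum at m = 0: t = λ / (4 n cos θ_r) = 606 / (4 × 1.33 × 0.952) = 120 nm.

0.120 μm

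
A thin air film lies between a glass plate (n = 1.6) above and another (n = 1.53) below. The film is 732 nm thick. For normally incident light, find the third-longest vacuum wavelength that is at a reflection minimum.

488 nm

Ray reflecting at the top interface goes from n = 1.6 toward n = 1.0: no phase shift.
Ray reflecting at the bottom interface goes from n = 1.0 toward n = 1.53: a half-wave phase shift.
The two reflections differ by half a wavelength.
So the condition for destructive reflection is 2 n t = m λ.
λ = 2 n t / m. The third-longest wavelength is m = 3: λ = 2 × 1.0 × 732 / 3.00 = 488 nm.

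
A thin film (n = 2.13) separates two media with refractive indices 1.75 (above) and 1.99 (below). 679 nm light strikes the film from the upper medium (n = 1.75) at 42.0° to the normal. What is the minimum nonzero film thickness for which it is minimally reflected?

Ray reflecting at the top interface goes from n = 1.75 toward n = 2.13: a half-wave phase shift.
Bottom surface (2.13 → 1.99): reflection off a lower-index medium gives no phase shift.
Exactly one π shift → a net half-wave offset.
For weak reflection here: 2 n t cos θ_r = m λ.
Snell's law: 1.75 sin 42.0° = 2.13 sin θ_r → sin θ_r = 0.550, cos θ_r = 0.835.
Minimum nonzero at m = 1: t = λ / (2 n cos θ_r) = 679 / (2 × 2.13 × 0.835) = 191 nm.

191 nm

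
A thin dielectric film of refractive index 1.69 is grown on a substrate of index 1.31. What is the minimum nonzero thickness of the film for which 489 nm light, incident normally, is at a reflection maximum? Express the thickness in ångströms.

723 Å

Ray reflecting at the top interface goes from n = 1.0 toward n = 1.69: a half-wave phase shift.
Bottom surface (1.69 → 1.31): reflection off a lower-index medium gives no phase shift.
Exactly one π shift → a net half-wave offset.
So the condition for constructive reflection is 2 n t = (m + ½) λ.
Minimum at m = 0: t = λ / (4 n) = 489 / (4 × 1.69) = 72.3 nm.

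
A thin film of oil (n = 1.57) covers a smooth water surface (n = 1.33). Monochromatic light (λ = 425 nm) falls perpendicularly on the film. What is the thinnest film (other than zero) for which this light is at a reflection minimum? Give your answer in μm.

Top surface (1.0 → 1.57): reflection off a higher-index medium gives a half-wave phase shift.
Bottom surface (1.57 → 1.33): reflection off a lower-index medium gives no phase shift.
Net: one phase inversion between the two reflected rays.
So the condition for destructive reflection is 2 n t = m λ.
Minimum nonzero at m = 1: t = λ / (2 n) = 425 / (2 × 1.57) = 135 nm.

0.135 μm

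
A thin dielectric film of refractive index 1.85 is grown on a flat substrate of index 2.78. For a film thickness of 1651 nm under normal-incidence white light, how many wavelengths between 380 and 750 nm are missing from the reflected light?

Top surface (1.0 → 1.85): reflection off a higher-index medium gives a half-wave phase shift.
At the lower boundary (n = 1.85 to n = 2.78) the reflected ray undergoes a half-wave phase shift.
Net: no relative phase inversion (both shifts match).
So the condition for destructive reflection is 2 n t = (m + ½) λ.
λ = 2 n t / (m + ½) = 6109 / (m + ½) nm.
m=7: 814 nm (IR); m=8: 719 nm (visible); m=9: 643 nm (visible); m=10: 582 nm (visible); m=11: 531 nm (visible); m=12: 489 nm (visible); m=13: 452 nm (visible); m=14: 421 nm (visible); m=15: 394 nm (visible); m=16: 370 nm (UV).

8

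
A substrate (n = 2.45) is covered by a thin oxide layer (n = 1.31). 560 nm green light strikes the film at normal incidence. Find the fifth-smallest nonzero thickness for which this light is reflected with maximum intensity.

1069 nm

Top surface (1.0 → 1.31): reflection off a higher-index medium gives a half-wave phase shift.
Bottom surface (1.31 → 2.45): reflection off a higher-index medium gives a half-wave phase shift.
The two reflections carry the same phase change, so no net offset.
With no net inversion, constructive interference in reflection requires 2 n t = m λ.
The fifth-smallest nonzero thickness corresponds to m = 5: t = m λ / (2 n) = 5.00 × 560 / (2 × 1.31) = 1069 nm.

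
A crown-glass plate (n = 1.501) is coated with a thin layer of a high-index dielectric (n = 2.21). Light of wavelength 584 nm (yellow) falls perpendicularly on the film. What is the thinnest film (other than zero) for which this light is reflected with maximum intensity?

At the upper boundary (n = 1.0 to n = 2.21) the reflected ray undergoes a half-wave phase shift.
Ray reflecting at the bottom interface goes from n = 2.21 toward n = 1.501: no phase shift.
Net: one phase inversion between the two reflected rays.
So the condition for constructive reflection is 2 n t = (m + ½) λ.
Minimum at m = 0: t = λ / (4 n) = 584 / (4 × 2.21) = 66.1 nm.

66.1 nm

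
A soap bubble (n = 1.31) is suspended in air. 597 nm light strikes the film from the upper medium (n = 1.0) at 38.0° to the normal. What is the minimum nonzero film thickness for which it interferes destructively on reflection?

258 nm

Top surface (1.0 → 1.31): reflection off a higher-index medium gives a half-wave phase shift.
Ray reflecting at the bottom interface goes from n = 1.31 toward n = 1.0: no phase shift.
Net: one phase inversion between the two reflected rays.
So the condition for destructive reflection is 2 n t cos θ_r = m λ.
Snell's law: 1.0 sin 38.0° = 1.31 sin θ_r → sin θ_r = 0.470, cos θ_r = 0.883.
Minimum nonzero at m = 1: t = λ / (2 n cos θ_r) = 597 / (2 × 1.31 × 0.883) = 258 nm.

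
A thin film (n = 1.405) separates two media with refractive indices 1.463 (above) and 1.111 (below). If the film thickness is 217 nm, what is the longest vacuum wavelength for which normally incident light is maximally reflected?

At the upper boundary (n = 1.463 to n = 1.405) the reflected ray undergoes no phase shift.
Ray reflecting at the bottom interface goes from n = 1.405 toward n = 1.111: no phase shift.
The two reflections carry the same phase change, so no net offset.
So the condition for constructive reflection is 2 n t = m λ.
λ = 2 n t / m. The longest wavelength is m = 1: λ = 2 × 1.405 × 217 / 1.00 = 610 nm.

610 nm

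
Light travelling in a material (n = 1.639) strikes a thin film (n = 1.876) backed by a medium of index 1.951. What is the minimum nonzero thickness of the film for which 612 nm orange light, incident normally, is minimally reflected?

At the upper boundary (n = 1.639 to n = 1.876) the reflected ray undergoes a half-wave phase shift.
At the lower boundary (n = 1.876 to n = 1.951) the reflected ray undergoes a half-wave phase shift.
Zero or two π shifts → no net half-wave offset.
So the condition for destructive reflection is 2 n t = (m + ½) λ.
Minimum at m = 0: t = λ / (4 n) = 612 / (4 × 1.876) = 81.6 nm.

81.6 nm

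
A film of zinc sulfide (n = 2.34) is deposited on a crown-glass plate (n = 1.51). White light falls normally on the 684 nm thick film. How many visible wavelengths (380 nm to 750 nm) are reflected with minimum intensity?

4

Ray reflecting at the top interface goes from n = 1.0 toward n = 2.34: a half-wave phase shift.
Bottom surface (2.34 → 1.51): reflection off a lower-index medium gives no phase shift.
Net: one phase inversion between the two reflected rays.
So the condition for destructive reflection is 2 n t = m λ.
λ = 2 n t / m = 3201 / m nm.
m=4: 800 nm (IR); m=5: 640 nm (visible); m=6: 534 nm (visible); m=7: 457 nm (visible); m=8: 400 nm (visible); m=9: 356 nm (UV).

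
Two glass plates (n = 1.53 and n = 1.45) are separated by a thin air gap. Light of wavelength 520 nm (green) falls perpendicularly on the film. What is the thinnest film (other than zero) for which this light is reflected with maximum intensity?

Top surface (1.53 → 1.0): reflection off a lower-index medium gives no phase shift.
At the lower boundary (n = 1.0 to n = 1.45) the reflected ray undergoes a half-wave phase shift.
Exactly one π shift → a net half-wave offset.
With one net inversion, constructive interference in reflection requires 2 n t = (m + ½) λ.
Minimum at m = 0: t = λ / (4 n) = 520 / (4 × 1.0) = 130 nm.

130 nm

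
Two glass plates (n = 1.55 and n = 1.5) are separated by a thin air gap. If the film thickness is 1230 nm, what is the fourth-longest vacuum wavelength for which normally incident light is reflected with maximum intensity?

At the upper boundary (n = 1.55 to n = 1.0) the reflected ray undergoes no phase shift.
Ray reflecting at the bottom interface goes from n = 1.0 toward n = 1.5: a half-wave phase shift.
The two reflections differ by half a wavelength.
For maximum reflection here: 2 n t = (m + ½) λ.
λ = 2 n t / (m + ½). The fourth-longest wavelength is m = 3: λ = 2 × 1.0 × 1230 / 3.50 = 703 nm.

703 nm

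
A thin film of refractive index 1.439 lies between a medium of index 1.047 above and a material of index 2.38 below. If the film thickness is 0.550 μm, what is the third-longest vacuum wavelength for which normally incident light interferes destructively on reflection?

633 nm

Ray reflecting at the top interface goes from n = 1.047 toward n = 1.439: a half-wave phase shift.
Bottom surface (1.439 → 2.38): reflection off a higher-index medium gives a half-wave phase shift.
Net: no relative phase inversion (both shifts match).
With no net inversion, destructive interference in reflection requires 2 n t = (m + ½) λ.
λ = 2 n t / (m + ½). The third-longest wavelength is m = 2: λ = 2 × 1.439 × 550 / 2.50 = 633 nm.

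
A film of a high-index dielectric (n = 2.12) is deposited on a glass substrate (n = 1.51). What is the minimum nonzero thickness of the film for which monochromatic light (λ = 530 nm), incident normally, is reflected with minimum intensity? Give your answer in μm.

0.125 μm

Top surface (1.0 → 2.12): reflection off a higher-index medium gives a half-wave phase shift.
At the lower boundary (n = 2.12 to n = 1.51) the reflected ray undergoes no phase shift.
The two reflections differ by half a wavelength.
For weak reflection here: 2 n t = m λ.
Minimum nonzero at m = 1: t = λ / (2 n) = 530 / (2 × 2.12) = 125 nm.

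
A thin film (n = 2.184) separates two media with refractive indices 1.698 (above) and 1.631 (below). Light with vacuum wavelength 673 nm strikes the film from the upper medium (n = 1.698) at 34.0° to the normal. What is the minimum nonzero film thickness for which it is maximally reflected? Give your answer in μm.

At the upper boundary (n = 1.698 to n = 2.184) the reflected ray undergoes a half-wave phase shift.
At the lower boundary (n = 2.184 to n = 1.631) the reflected ray undergoes no phase shift.
Exactly one π shift → a net half-wave offset.
With one net inversion, constructive interference in reflection requires 2 n t cos θ_r = (m + ½) λ.
Snell's law: 1.698 sin 34.0° = 2.184 sin θ_r → sin θ_r = 0.435, cos θ_r = 0.901.
Minimum at m = 0: t = λ / (4 n cos θ_r) = 673 / (4 × 2.184 × 0.901) = 85.5 nm.

0.0855 μm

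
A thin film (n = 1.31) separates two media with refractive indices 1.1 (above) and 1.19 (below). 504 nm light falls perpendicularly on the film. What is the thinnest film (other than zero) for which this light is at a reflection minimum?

Ray reflecting at the top interface goes from n = 1.1 toward n = 1.31: a half-wave phase shift.
At the lower boundary (n = 1.31 to n = 1.19) the reflected ray undergoes no phase shift.
Exactly one π shift → a net half-wave offset.
So the condition for destructive reflection is 2 n t = m λ.
Minimum nonzero at m = 1: t = λ / (2 n) = 504 / (2 × 1.31) = 192 nm.

192 nm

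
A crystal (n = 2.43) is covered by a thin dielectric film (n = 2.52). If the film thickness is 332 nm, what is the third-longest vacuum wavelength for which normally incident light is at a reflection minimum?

Ray reflecting at the top interface goes from n = 1.0 toward n = 2.52: a half-wave phase shift.
Bottom surface (2.52 → 2.43): reflection off a lower-index medium gives no phase shift.
The two reflections differ by half a wavelength.
So the condition for destructive reflection is 2 n t = m λ.
λ = 2 n t / m. The third-longest wavelength is m = 3: λ = 2 × 2.52 × 332 / 3.00 = 558 nm.

558 nm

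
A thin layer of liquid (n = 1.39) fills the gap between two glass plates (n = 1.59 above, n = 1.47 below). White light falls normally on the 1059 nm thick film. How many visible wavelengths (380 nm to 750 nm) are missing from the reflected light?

4

Ray reflecting at the top interface goes from n = 1.59 toward n = 1.39: no phase shift.
At the lower boundary (n = 1.39 to n = 1.47) the reflected ray undergoes a half-wave phase shift.
Exactly one π shift → a net half-wave offset.
With one net inversion, destructive interference in reflection requires 2 n t = m λ.
λ = 2 n t / m = 2944 / m nm.
m=3: 981 nm (IR); m=4: 736 nm (visible); m=5: 589 nm (visible); m=6: 491 nm (visible); m=7: 421 nm (visible); m=8: 368 nm (UV).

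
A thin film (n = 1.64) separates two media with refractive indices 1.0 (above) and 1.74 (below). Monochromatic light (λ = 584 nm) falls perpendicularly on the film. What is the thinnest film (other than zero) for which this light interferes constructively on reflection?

Top surface (1.0 → 1.64): reflection off a higher-index medium gives a half-wave phase shift.
Bottom surface (1.64 → 1.74): reflection off a higher-index medium gives a half-wave phase shift.
The two reflections carry the same phase change, so no net offset.
For maximum reflection here: 2 n t = m λ.
Minimum nonzero at m = 1: t = λ / (2 n) = 584 / (2 × 1.64) = 178 nm.

178 nm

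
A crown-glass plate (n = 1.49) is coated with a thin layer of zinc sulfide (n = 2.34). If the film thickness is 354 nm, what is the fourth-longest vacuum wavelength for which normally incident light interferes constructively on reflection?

Ray reflecting at the top interface goes from n = 1.0 toward n = 2.34: a half-wave phase shift.
At the lower boundary (n = 2.34 to n = 1.49) the reflected ray undergoes no phase shift.
The two reflections differ by half a wavelength.
For maximum reflection here: 2 n t = (m + ½) λ.
λ = 2 n t / (m + ½). The fourth-longest wavelength is m = 3: λ = 2 × 2.34 × 354 / 3.50 = 473 nm.

473 nm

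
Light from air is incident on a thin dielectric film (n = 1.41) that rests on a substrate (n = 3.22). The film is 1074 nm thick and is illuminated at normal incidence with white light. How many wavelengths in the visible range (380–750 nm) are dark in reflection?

At the upper boundary (n = 1.0 to n = 1.41) the reflected ray undergoes a half-wave phase shift.
Ray reflecting at the bottom interface goes from n = 1.41 toward n = 3.22: a half-wave phase shift.
Zero or two π shifts → no net half-wave offset.
So the condition for destructive reflection is 2 n t = (m + ½) λ.
λ = 2 n t / (m + ½) = 3029 / (m + ½) nm.
m=3: 865 nm (IR); m=4: 673 nm (visible); m=5: 551 nm (visible); m=6: 466 nm (visible); m=7: 404 nm (visible); m=8: 356 nm (UV).

4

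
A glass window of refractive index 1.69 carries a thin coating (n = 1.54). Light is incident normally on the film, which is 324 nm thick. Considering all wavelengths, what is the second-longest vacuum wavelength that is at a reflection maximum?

Top surface (1.0 → 1.54): reflection off a higher-index medium gives a half-wave phase shift.
At the lower boundary (n = 1.54 to n = 1.69) the reflected ray undergoes a half-wave phase shift.
The two reflections carry the same phase change, so no net offset.
For maximum reflection here: 2 n t = m λ.
λ = 2 n t / m. The second-longest wavelength is m = 2: λ = 2 × 1.54 × 324 / 2.00 = 499 nm.

499 nm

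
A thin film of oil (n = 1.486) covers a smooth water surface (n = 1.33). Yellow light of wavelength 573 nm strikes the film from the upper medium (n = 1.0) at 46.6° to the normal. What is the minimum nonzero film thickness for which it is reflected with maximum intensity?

Top surface (1.0 → 1.486): reflection off a higher-index medium gives a half-wave phase shift.
Bottom surface (1.486 → 1.33): reflection off a lower-index medium gives no phase shift.
Net: one phase inversion between the two reflected rays.
For strong reflection here: 2 n t cos θ_r = (m + ½) λ.
Snell's law: 1.0 sin 46.6° = 1.486 sin θ_r → sin θ_r = 0.489, cos θ_r = 0.872.
Minimum at m = 0: t = λ / (4 n cos θ_r) = 573 / (4 × 1.486 × 0.872) = 111 nm.

111 nm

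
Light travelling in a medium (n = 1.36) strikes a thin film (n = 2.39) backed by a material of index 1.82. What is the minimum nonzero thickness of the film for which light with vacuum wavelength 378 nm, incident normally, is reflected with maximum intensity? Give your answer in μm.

0.0395 μm

Ray reflecting at the top interface goes from n = 1.36 toward n = 2.39: a half-wave phase shift.
Ray reflecting at the bottom interface goes from n = 2.39 toward n = 1.82: no phase shift.
Net: one phase inversion between the two reflected rays.
So the condition for constructive reflection is 2 n t = (m + ½) λ.
Minimum at m = 0: t = λ / (4 n) = 378 / (4 × 2.39) = 39.5 nm.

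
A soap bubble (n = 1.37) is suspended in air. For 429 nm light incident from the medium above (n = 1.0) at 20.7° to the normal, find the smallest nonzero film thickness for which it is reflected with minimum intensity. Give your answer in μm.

At the upper boundary (n = 1.0 to n = 1.37) the reflected ray undergoes a half-wave phase shift.
At the lower boundary (n = 1.37 to n = 1.0) the reflected ray undergoes no phase shift.
Net: one phase inversion between the two reflected rays.
With one net inversion, destructive interference in reflection requires 2 n t cos θ_r = m λ.
Snell's law: 1.0 sin 20.7° = 1.37 sin θ_r → sin θ_r = 0.258, cos θ_r = 0.966.
Minimum nonzero at m = 1: t = λ / (2 n cos θ_r) = 429 / (2 × 1.37 × 0.966) = 162 nm.

0.162 μm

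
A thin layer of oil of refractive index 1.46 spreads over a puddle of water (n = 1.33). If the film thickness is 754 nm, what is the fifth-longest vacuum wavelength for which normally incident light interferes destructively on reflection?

At the upper boundary (n = 1.0 to n = 1.46) the reflected ray undergoes a half-wave phase shift.
At the lower boundary (n = 1.46 to n = 1.33) the reflected ray undergoes no phase shift.
Exactly one π shift → a net half-wave offset.
So the condition for destructive reflection is 2 n t = m λ.
λ = 2 n t / m. The fifth-longest wavelength is m = 5: λ = 2 × 1.46 × 754 / 5.00 = 440 nm.

440 nm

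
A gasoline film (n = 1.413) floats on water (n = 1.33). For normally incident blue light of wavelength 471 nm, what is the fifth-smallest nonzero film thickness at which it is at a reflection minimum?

At the upper boundary (n = 1.0 to n = 1.413) the reflected ray undergoes a half-wave phase shift.
Bottom surface (1.413 → 1.33): reflection off a lower-index medium gives no phase shift.
Net: one phase inversion between the two reflected rays.
With one net inversion, destructive interference in reflection requires 2 n t = m λ.
The fifth-smallest nonzero thickness corresponds to m = 5: t = m λ / (2 n) = 5.00 × 471 / (2 × 1.413) = 833 nm.

833 nm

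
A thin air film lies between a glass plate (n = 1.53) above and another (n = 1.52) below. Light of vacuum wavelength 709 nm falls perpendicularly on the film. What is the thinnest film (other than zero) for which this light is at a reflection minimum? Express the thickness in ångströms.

Top surface (1.53 → 1.0): reflection off a lower-index medium gives no phase shift.
Ray reflecting at the bottom interface goes from n = 1.0 toward n = 1.52: a half-wave phase shift.
Net: one phase inversion between the two reflected rays.
For weak reflection here: 2 n t = m λ.
Minimum nonzero at m = 1: t = λ / (2 n) = 709 / (2 × 1.0) = 355 nm.

3545 Å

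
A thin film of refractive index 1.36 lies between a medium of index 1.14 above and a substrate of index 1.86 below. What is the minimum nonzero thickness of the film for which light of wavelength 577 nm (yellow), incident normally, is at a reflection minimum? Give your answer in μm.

0.106 μm

Top surface (1.14 → 1.36): reflection off a higher-index medium gives a half-wave phase shift.
Bottom surface (1.36 → 1.86): reflection off a higher-index medium gives a half-wave phase shift.
The two reflections carry the same phase change, so no net offset.
So the condition for destructive reflection is 2 n t = (m + ½) λ.
Minimum at m = 0: t = λ / (4 n) = 577 / (4 × 1.36) = 106 nm.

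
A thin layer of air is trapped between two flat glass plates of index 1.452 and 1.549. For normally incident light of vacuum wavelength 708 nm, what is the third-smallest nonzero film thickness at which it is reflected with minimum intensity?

1062 nm

Ray reflecting at the top interface goes from n = 1.452 toward n = 1.0: no phase shift.
Bottom surface (1.0 → 1.549): reflection off a higher-index medium gives a half-wave phase shift.
The two reflections differ by half a wavelength.
With one net inversion, destructive interference in reflection requires 2 n t = m λ.
The third-smallest nonzero thickness corresponds to m = 3: t = m λ / (2 n) = 3.00 × 708 / (2 × 1.0) = 1062 nm.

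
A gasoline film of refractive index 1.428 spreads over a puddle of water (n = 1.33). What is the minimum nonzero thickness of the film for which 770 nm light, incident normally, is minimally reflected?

270 nm

Ray reflecting at the top interface goes from n = 1.0 toward n = 1.428: a half-wave phase shift.
Bottom surface (1.428 → 1.33): reflection off a lower-index medium gives no phase shift.
Exactly one π shift → a net half-wave offset.
With one net inversion, destructive interference in reflection requires 2 n t = m λ.
Minimum nonzero at m = 1: t = λ / (2 n) = 770 / (2 × 1.428) = 270 nm.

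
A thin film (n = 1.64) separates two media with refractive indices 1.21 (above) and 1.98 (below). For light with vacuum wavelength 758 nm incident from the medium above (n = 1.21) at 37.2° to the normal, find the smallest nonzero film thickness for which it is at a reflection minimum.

At the upper boundary (n = 1.21 to n = 1.64) the reflected ray undergoes a half-wave phase shift.
Bottom surface (1.64 → 1.98): reflection off a higher-index medium gives a half-wave phase shift.
The two reflections carry the same phase change, so no net offset.
For dark reflection here: 2 n t cos θ_r = (m + ½) λ.
Snell's law: 1.21 sin 37.2° = 1.64 sin θ_r → sin θ_r = 0.446, cos θ_r = 0.895.
Minimum at m = 0: t = λ / (4 n cos θ_r) = 758 / (4 × 1.64 × 0.895) = 129 nm.

129 nm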